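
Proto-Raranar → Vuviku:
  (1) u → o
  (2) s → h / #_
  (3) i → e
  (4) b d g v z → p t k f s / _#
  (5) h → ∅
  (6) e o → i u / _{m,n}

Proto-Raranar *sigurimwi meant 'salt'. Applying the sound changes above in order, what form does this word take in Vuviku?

Vuviku: start from *sigurimwi.
  rule 1 (vowel merger): sigurimwi → sigorimwi
  rule 2 (debuccalisation): sigorimwi → higorimwi
  rule 3 (vowel merger): higorimwi → hegoremwe
  rule 4: no change — hegoremwe
  rule 5 (h-loss): hegoremwe → egoremwe
  rule 6 (pre-nasal raising): egoremwe → egorimwe
  ⇒ Vuviku egorimwe

egorimwe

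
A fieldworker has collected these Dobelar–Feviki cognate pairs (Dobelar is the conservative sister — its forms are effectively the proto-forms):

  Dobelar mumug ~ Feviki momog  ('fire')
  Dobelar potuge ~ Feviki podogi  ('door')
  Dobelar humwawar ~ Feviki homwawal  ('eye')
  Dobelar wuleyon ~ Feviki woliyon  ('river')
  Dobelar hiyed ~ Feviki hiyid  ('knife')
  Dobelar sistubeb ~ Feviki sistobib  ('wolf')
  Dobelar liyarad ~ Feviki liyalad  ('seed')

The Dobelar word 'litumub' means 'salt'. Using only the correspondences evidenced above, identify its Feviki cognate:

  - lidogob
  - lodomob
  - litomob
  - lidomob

lidomob

potuge ~ podogi — Dobelar t corresponds to Feviki d between vowels (before a back vowel).
mumug ~ momog, humwawar ~ homwawal — Dobelar u corresponds to Feviki o after a consonant, before a nasal.
sistubeb ~ sistobib — Dobelar u corresponds to Feviki o after a consonant, before a labial obstruent.
Applying these to Dobelar 'litumub':
  litumub → lidumub   (t→d between vowels (before a back vowel))
  lidumub → lidomub   (u→o after a consonant, before a nasal)
  lidomub → lidomob   (u→o after a consonant, before a labial obstruent)
So the Feviki cognate is 'lidomob'.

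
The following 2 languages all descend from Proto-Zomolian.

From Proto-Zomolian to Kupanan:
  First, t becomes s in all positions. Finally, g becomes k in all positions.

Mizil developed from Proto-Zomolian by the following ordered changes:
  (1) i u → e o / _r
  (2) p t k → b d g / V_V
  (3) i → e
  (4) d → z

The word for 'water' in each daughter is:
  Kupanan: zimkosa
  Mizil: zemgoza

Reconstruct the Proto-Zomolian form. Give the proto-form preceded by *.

*zimgota

Position 2: Kupanan has i, Mizil has e. Kupanan preserves i here (none of its changes turn any other segment into i), so the proto-segment is *i.
Position 4: Kupanan has k, Mizil has g. Taking the neighbouring segments as reconstructed: Kupanan k could go back to *k or *g; Mizil g can only go back to *g — the one source consistent with every daughter is *g.
This points to *zimgota. Verify forward in each daughter:
Kupanan: start from *zimgota.
  rule 1 (unconditioned shift): zimgota → zimgosa
  rule 2 (unconditioned shift): zimgosa → zimkosa
  ⇒ Kupanan zimkosa
Mizil: *zimgota
  zimgota (rule 1 does not apply)
  zimgota → zimgoda   [intervocalic voicing]
  zimgoda → zemgoda   [vowel merger]
  zemgoda → zemgoza   [unconditioned shift]
  giving Mizil zemgoza.
Only *zimgota yields all of Kupanan zimkosa, Mizil zemgoza.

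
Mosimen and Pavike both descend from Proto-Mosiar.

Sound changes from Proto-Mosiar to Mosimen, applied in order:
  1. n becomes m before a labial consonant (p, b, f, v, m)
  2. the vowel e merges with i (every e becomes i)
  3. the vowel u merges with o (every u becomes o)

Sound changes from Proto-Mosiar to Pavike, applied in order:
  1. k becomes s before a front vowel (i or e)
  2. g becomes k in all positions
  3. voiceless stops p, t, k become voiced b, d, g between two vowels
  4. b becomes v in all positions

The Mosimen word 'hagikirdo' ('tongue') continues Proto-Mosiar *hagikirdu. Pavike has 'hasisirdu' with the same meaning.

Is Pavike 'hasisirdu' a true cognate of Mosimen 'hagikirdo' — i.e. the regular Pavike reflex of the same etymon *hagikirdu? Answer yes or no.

Derive the expected Pavike reflex of *hagikirdu:
Pavike: start from *hagikirdu.
  rule 1 (palatalisation): hagikirdu → hagisirdu
  rule 2 (unconditioned shift): hagisirdu → hakisirdu
  rule 3 (intervocalic voicing): hakisirdu → hagisirdu
  rule 4: no change — hagisirdu
  ⇒ Pavike hagisirdu
The regular Pavike reflex would be 'hagisirdu', but the attested form is 'hasisirdu'. The correspondence is irregular, so they are not cognates (the Pavike form has a different source).

no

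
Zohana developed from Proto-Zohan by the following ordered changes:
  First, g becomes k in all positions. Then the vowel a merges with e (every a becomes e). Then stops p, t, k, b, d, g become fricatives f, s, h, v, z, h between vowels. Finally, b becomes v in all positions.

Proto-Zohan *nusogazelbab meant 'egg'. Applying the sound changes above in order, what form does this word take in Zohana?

Zohana: *nusogazelbab > nusokazelbab > nusokezelbeb > nusohezelbeb > nusohezelvev  (by unconditioned shift, vowel merger, intervocalic lenition, unconditioned shift)

nusohezelvev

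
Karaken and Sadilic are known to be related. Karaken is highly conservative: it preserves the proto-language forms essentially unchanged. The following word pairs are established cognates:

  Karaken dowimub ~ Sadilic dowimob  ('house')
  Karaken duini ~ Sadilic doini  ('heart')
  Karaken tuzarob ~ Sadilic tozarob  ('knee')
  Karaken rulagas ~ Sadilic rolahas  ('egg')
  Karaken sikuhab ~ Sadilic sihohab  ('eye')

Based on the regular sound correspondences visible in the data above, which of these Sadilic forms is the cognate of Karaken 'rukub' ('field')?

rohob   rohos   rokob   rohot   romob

rohob

tuzarob ~ tozarob, rulagas ~ rolahas — Karaken u corresponds to Sadilic o after a consonant, before a consonant other than r, m, n, p, b, f, v.
sikuhab ~ sihohab — Karaken k corresponds to Sadilic h between vowels (before a back vowel).
dowimub ~ dowimob — Karaken u corresponds to Sadilic o after a consonant, before a labial obstruent.
Applying these to Karaken 'rukub':
  rukub → rokub   (u→o after a consonant, before a consonant other than r, m, n, p, b, f, v)
  rokub → rohub   (k→h between vowels (before a back vowel))
  rohub → rohob   (u→o after a consonant, before a labial obstruent)
So the Sadilic cognate is 'rohob'.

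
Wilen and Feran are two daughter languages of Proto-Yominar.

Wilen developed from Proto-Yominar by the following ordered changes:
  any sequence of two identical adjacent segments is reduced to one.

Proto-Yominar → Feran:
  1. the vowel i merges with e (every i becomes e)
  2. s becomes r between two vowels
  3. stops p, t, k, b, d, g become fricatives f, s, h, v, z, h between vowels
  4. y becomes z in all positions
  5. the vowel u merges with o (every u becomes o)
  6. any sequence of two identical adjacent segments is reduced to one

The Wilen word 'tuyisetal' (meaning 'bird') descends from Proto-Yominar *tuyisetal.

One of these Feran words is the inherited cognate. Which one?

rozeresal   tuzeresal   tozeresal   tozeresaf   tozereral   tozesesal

tozeresal

Feran: *tuyisetal
  tuyisetal → tuyesetal   [vowel merger]
  tuyesetal → tuyeretal   [rhotacism]
  tuyeretal → tuyeresal   [intervocalic lenition]
  tuyeresal → tuzeresal   [unconditioned shift]
  tuzeresal → tozeresal   [vowel merger]
  tozeresal (rule 6 does not apply)
  giving Feran tozeresal.
The other candidates each miss or misapply at least one Feran change.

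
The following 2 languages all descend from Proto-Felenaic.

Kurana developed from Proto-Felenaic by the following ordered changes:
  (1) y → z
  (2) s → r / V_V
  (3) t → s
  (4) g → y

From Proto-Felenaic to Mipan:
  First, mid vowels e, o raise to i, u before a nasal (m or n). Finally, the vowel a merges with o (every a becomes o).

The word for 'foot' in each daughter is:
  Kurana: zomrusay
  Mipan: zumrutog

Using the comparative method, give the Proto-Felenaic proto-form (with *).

*zomrutag

Position 6: Kurana has s, Mipan has t. Mipan preserves t here (none of its changes turn any other segment into t), so the proto-segment is *t.
Position 7: Kurana has a, Mipan has o. Kurana preserves a here (none of its changes turn any other segment into a), so the proto-segment is *a.
Position 8: Kurana has y, Mipan has g. Mipan preserves g here (none of its changes turn any other segment into g), so the proto-segment is *g.
Continuing position by position gives *zomrutag; check it forward:
Kurana: *zomrutag > zomrusag > zomrusay  (by unconditioned shift, unconditioned shift)
Mipan: *zomrutag
  zomrutag → zumrutag   [pre-nasal raising]
  zumrutag → zumrutog   [vowel merger]
  giving Mipan zumrutog.
Only *zomrutag yields all of Kurana zomrusay, Mipan zumrutog.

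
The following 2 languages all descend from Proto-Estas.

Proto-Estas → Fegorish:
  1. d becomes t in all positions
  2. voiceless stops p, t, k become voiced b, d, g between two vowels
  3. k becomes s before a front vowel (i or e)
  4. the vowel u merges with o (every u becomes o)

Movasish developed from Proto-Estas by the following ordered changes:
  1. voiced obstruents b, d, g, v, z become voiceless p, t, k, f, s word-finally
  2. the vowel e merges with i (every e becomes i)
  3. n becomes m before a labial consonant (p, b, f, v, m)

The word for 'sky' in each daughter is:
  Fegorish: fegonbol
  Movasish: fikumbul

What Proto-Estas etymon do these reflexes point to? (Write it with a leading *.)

Position 7: Fegorish has o, Movasish has u. Movasish preserves u here (none of its changes turn any other segment into u), so the proto-segment is *u.
Position 5: Fegorish has n, Movasish has m. Fegorish preserves n here (none of its changes turn any other segment into n), so the proto-segment is *n.
Position 2: Fegorish has e, Movasish has i. Fegorish preserves e here (none of its changes turn any other segment into e), so the proto-segment is *e.
This points to *fekunbul. Verify forward in each daughter:
Fegorish: *fekunbul
  fekunbul (rule 1 does not apply)
  fekunbul → fegunbul   [intervocalic voicing]
  fegunbul (rule 3 does not apply)
  fegunbul → fegonbol   [vowel merger]
  giving Fegorish fegonbol.
Movasish: *fekunbul
  fekunbul (rule 1 does not apply)
  fekunbul → fikunbul   [vowel merger]
  fikunbul → fikumbul   [nasal place assimilation]
  giving Movasish fikumbul.
Only *fekunbul yields all of Fegorish fegonbol, Movasish fikumbul.

*fekunbul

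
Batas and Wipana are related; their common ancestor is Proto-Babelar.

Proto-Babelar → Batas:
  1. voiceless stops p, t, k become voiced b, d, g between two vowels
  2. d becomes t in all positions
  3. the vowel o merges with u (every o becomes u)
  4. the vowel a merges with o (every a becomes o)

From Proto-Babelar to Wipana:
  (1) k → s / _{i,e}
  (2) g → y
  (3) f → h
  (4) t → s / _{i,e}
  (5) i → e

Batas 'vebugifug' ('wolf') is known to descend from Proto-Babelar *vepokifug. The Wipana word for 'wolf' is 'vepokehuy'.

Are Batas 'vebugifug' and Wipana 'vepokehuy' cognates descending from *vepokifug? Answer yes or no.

Derive the expected Wipana reflex of *vepokifug:
Wipana: *vepokifug > veposifug > veposifuy > veposihuy > veposehuy  (by palatalisation, unconditioned shift, unconditioned shift, vowel merger)
The regular Wipana reflex would be 'veposehuy', but the attested form is 'vepokehuy'. The correspondence is irregular, so they are not cognates (the Wipana form has a different source).

no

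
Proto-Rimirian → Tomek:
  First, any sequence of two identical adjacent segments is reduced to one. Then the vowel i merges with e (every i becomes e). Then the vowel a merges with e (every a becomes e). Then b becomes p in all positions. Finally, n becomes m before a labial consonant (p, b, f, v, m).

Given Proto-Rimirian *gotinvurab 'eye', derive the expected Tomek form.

gotemvurep

Tomek: *gotinvurab
  gotinvurab (rule 1 does not apply)
  gotinvurab → gotenvurab   [vowel merger]
  gotenvurab → gotenvureb   [vowel merger]
  gotenvureb → gotenvurep   [unconditioned shift]
  gotenvurep → gotemvurep   [nasal place assimilation]
  giving Tomek gotemvurep.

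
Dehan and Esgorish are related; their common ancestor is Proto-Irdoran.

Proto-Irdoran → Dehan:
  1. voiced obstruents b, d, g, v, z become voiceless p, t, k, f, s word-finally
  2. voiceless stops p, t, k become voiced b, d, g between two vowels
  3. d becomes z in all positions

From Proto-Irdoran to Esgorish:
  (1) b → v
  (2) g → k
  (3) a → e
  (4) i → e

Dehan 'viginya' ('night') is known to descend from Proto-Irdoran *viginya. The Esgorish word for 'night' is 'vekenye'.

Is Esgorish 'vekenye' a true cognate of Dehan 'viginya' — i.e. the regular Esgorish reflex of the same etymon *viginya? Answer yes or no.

yes

Derive the expected Esgorish reflex of *viginya:
Esgorish: *viginya > vikinya > vikinye > vekenye  (by unconditioned shift, vowel merger, vowel merger)
Esgorish 'vekenye' matches the regular reflex exactly, so the pair is cognate.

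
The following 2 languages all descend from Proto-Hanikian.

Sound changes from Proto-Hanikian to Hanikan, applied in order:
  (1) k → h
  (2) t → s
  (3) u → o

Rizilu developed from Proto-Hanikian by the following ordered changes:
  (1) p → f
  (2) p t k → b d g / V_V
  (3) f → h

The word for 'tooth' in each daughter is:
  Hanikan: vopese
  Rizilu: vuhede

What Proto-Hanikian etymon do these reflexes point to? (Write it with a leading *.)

Position 5: Hanikan has s, Rizilu has d. Taking the neighbouring segments as reconstructed: Hanikan s could go back to *t or *s; Rizilu d could go back to *t or *d — the one source consistent with every daughter is *t.
Position 2: Hanikan has o, Rizilu has u. Rizilu preserves u here (none of its changes turn any other segment into u), so the proto-segment is *u.
Verify the candidate proto-form against each daughter:
Hanikan: start from *vupete.
  rule 1: no change — vupete
  rule 2 (unconditioned shift): vupete → vupese
  rule 3 (vowel merger): vupese → vopese
  ⇒ Hanikan vopese
Rizilu: *vupete
  vupete → vufete   [unconditioned shift]
  vufete → vufede   [intervocalic voicing]
  vufede → vuhede   [unconditioned shift]
  giving Rizilu vuhede.
No other proto-form is consistent with every reflex, so the reconstruction is *vupete.

*vupete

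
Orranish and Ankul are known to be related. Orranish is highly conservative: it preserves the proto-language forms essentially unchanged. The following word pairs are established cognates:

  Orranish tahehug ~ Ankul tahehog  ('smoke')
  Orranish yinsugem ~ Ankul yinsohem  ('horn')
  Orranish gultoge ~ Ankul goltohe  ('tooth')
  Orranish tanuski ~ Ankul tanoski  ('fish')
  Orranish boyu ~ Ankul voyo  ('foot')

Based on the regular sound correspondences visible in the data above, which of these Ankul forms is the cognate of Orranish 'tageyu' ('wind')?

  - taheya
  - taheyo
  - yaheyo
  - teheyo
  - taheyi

yinsugem ~ yinsohem, gultoge ~ goltohe — Orranish g corresponds to Ankul h between vowels (before a front vowel).
boyu ~ voyo — Orranish u corresponds to Ankul o word-finally.
Applying these to Orranish 'tageyu':
  tageyu → taheyu   (g→h between vowels (before a front vowel))
  taheyu → taheyo   (u→o word-finally)
So the Ankul cognate is 'taheyo'.

taheyo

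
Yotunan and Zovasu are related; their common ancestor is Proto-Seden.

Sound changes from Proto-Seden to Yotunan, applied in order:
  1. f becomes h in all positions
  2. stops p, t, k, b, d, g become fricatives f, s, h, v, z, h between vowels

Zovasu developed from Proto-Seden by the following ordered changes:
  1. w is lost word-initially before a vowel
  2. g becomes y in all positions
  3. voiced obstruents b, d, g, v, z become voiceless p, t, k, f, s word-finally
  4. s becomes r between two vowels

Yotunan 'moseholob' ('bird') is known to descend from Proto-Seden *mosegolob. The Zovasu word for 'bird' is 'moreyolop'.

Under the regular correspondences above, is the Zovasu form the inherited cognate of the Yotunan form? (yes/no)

Derive the expected Zovasu reflex of *mosegolob:
Zovasu: start from *mosegolob.
  rule 1: no change — mosegolob
  rule 2 (unconditioned shift): mosegolob → moseyolob
  rule 3 (final devoicing): moseyolob → moseyolop
  rule 4 (rhotacism): moseyolop → moreyolop
  ⇒ Zovasu moreyolop
Zovasu 'moreyolop' matches the regular reflex exactly, so the pair is cognate.

yes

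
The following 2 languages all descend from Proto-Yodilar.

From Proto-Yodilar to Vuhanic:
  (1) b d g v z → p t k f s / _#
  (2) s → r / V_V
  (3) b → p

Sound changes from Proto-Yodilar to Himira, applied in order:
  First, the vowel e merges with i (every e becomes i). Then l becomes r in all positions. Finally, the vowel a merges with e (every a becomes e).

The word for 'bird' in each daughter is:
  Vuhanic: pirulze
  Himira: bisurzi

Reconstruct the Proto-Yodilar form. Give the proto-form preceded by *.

*bisulze

Position 1: Vuhanic has p, Himira has b. Himira preserves b here (none of its changes turn any other segment into b), so the proto-segment is *b.
Position 3: Vuhanic has r, Himira has s. Himira preserves s here (none of its changes turn any other segment into s), so the proto-segment is *s.
Continuing position by position gives *bisulze; check it forward:
Vuhanic: *bisulze
  bisulze (rule 1 does not apply)
  bisulze → birulze   [rhotacism]
  birulze → pirulze   [unconditioned shift]
  giving Vuhanic pirulze.
Himira: *bisulze > bisulzi > bisurzi  (by vowel merger, unconditioned shift)
Only *bisulze yields all of Vuhanic pirulze, Himira bisurzi.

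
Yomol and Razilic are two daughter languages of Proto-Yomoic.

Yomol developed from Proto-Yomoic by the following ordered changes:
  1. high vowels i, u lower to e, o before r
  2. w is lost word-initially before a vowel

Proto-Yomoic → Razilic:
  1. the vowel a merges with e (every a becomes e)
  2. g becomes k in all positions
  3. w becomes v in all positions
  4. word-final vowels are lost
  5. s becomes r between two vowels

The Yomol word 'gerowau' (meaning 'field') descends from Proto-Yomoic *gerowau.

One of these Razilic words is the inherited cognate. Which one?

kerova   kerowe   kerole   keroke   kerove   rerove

Razilic: *gerowau
  gerowau → geroweu   [vowel merger]
  geroweu → keroweu   [unconditioned shift]
  keroweu → keroveu   [unconditioned shift]
  keroveu → kerove   [apocope]
  kerove (rule 5 does not apply)
  giving Razilic kerove.
Only 'kerove' matches the regular Razilic development of *gerowau.

kerove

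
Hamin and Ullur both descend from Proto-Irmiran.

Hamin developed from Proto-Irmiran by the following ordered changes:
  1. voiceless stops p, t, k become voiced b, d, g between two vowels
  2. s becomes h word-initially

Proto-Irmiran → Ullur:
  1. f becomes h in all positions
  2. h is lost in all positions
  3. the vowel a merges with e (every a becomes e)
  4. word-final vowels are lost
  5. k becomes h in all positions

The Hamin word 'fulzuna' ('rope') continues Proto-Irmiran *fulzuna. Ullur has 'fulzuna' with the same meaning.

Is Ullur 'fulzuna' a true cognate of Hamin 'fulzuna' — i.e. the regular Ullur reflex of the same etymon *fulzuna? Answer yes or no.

Derive the expected Ullur reflex of *fulzuna:
Ullur: start from *fulzuna.
  rule 1 (unconditioned shift): fulzuna → hulzuna
  rule 2 (h-loss): hulzuna → ulzuna
  rule 3 (vowel merger): ulzuna → ulzune
  rule 4 (apocope): ulzune → ulzun
  rule 5: no change — ulzun
  ⇒ Ullur ulzun
The regular Ullur reflex would be 'ulzun', but the attested form is 'fulzuna'. The correspondence is irregular, so they are not cognates (the Ullur form has a different source).

no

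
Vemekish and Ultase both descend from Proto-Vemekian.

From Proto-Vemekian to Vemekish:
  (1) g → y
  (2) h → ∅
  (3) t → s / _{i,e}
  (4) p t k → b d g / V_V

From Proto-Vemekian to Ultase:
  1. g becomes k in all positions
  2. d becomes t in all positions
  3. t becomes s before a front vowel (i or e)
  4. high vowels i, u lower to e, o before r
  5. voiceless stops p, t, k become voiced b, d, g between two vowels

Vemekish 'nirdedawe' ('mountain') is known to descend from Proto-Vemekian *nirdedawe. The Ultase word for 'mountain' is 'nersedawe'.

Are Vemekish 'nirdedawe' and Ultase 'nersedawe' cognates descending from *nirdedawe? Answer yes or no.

yes

Derive the expected Ultase reflex of *nirdedawe:
Ultase: start from *nirdedawe.
  rule 1: no change — nirdedawe
  rule 2 (unconditioned shift): nirdedawe → nirtetawe
  rule 3 (palatalisation): nirtetawe → nirsetawe
  rule 4 (pre-rhotic lowering): nirsetawe → nersetawe
  rule 5 (intervocalic voicing): nersetawe → nersedawe
  ⇒ Ultase nersedawe
Ultase 'nersedawe' matches the regular reflex exactly, so the pair is cognate.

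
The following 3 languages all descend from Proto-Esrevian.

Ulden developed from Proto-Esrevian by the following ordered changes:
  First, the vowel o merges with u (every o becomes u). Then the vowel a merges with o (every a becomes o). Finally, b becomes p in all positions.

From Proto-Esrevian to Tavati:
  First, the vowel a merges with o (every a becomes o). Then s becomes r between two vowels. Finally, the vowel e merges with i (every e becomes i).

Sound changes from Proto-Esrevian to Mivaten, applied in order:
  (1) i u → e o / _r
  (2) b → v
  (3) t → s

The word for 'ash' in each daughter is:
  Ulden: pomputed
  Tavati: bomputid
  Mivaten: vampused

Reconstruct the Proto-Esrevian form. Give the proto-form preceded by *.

Position 1: Ulden has p, Tavati has b, Mivaten has v. Tavati preserves b here (none of its changes turn any other segment into b), so the proto-segment is *b.
Position 2: Ulden has o, Tavati has o, Mivaten has a. Mivaten preserves a here (none of its changes turn any other segment into a), so the proto-segment is *a.
Verify the candidate proto-form against each daughter:
Ulden: *bamputed
  bamputed (rule 1 does not apply)
  bamputed → bomputed   [vowel merger]
  bomputed → pomputed   [unconditioned shift]
  giving Ulden pomputed.
Tavati: *bamputed > bomputed > bomputid  (by vowel merger, vowel merger)
Mivaten: *bamputed > vamputed > vampused  (by unconditioned shift, unconditioned shift)
Only *bamputed yields all of Ulden pomputed, Tavati bomputid, Mivaten vampused.

*bamputed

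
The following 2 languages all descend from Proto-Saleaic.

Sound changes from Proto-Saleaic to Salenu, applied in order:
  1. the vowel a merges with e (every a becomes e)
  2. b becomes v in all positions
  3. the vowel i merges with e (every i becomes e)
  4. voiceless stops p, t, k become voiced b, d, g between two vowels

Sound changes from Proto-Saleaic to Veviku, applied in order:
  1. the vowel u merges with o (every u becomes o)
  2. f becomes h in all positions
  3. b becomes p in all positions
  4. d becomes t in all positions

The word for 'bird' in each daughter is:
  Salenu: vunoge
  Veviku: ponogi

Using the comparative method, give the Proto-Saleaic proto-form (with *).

Position 1: Salenu has v, Veviku has p. Taking the neighbouring segments as reconstructed: Salenu v could go back to *b or *v; Veviku p could go back to *p or *b — the one source consistent with every daughter is *b.
Position 6: Salenu has e, Veviku has i. Veviku preserves i here (none of its changes turn any other segment into i), so the proto-segment is *i.
Position 2: Salenu has u, Veviku has o. Salenu preserves u here (none of its changes turn any other segment into u), so the proto-segment is *u.
The remaining positions agree across the daughters. Check the candidate against every language:
Salenu: start from *bunogi.
  rule 1: no change — bunogi
  rule 2 (unconditioned shift): bunogi → vunogi
  rule 3 (vowel merger): vunogi → vunoge
  rule 4: no change — vunoge
  ⇒ Salenu vunoge
Veviku: *bunogi
  bunogi → bonogi   [vowel merger]
  bonogi (rule 2 does not apply)
  bonogi → ponogi   [unconditioned shift]
  ponogi (rule 4 does not apply)
  giving Veviku ponogi.
*bunogi is the unique common source.

*bunogi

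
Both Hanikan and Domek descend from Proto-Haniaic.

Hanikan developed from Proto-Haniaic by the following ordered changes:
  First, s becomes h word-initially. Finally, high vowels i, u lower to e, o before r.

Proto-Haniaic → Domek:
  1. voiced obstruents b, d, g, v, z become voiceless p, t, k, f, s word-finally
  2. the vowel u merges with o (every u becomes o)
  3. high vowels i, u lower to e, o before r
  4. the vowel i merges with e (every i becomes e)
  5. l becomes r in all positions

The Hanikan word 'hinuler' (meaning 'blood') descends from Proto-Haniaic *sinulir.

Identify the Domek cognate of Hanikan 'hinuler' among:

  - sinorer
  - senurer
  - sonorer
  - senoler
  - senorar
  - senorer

senorer

Domek: start from *sinulir.
  rule 1: no change — sinulir
  rule 2 (vowel merger): sinulir → sinolir
  rule 3 (pre-rhotic lowering): sinolir → sinoler
  rule 4 (vowel merger): sinoler → senoler
  rule 5 (unconditioned shift): senoler → senorer
  ⇒ Domek senorer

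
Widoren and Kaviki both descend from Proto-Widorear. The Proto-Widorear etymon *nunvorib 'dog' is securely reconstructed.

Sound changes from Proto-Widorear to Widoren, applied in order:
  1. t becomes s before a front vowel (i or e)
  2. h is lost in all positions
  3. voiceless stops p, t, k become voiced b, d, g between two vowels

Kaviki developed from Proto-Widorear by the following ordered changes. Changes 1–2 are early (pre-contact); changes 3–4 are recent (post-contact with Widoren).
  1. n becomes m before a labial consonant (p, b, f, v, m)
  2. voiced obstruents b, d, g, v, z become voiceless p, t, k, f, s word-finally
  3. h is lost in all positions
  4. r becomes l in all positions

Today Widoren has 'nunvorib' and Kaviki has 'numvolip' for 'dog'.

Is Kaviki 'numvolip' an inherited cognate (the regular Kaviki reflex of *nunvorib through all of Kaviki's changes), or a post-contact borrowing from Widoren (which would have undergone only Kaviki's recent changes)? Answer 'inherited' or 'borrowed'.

inherited

If inherited, *nunvorib would pass through all of Kaviki's changes:
Kaviki: *nunvorib
  nunvorib → numvorib   [nasal place assimilation]
  numvorib → numvorip   [final devoicing]
  numvorip (rule 3 does not apply)
  numvorip → numvolip   [unconditioned shift]
  giving Kaviki numvolip.
If borrowed from Widoren 'nunvorib' after the early changes, it would undergo only the recent ones:
  rule 3 (h-loss): no change (nunvorib)
  rule 4 (unconditioned shift): nunvorib → nunvolib
  ⇒ as a loan: nunvolib
Kaviki 'numvolip' matches the inherited outcome exactly, so it is an inherited cognate, not a loan.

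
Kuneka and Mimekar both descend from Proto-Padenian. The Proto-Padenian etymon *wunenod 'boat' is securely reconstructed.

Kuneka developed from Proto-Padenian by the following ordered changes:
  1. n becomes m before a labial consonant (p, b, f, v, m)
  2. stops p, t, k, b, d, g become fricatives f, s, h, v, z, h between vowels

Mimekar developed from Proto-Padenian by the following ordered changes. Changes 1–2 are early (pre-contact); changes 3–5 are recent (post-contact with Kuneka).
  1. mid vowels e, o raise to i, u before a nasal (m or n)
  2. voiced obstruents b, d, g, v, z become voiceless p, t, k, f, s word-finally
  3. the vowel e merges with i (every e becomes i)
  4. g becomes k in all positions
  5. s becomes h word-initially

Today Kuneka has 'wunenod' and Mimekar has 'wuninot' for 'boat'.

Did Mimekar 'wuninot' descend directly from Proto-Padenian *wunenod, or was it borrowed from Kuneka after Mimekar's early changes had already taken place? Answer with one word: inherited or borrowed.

inherited

If inherited, *wunenod would pass through all of Mimekar's changes:
Mimekar: start from *wunenod.
  rule 1 (pre-nasal raising): wunenod → wuninod
  rule 2 (final devoicing): wuninod → wuninot
  rule 3: no change — wuninot
  rule 4: no change — wuninot
  rule 5: no change — wuninot
  ⇒ Mimekar wuninot
If borrowed from Kuneka 'wunenod' after the early changes, it would undergo only the recent ones:
  rule 3 (vowel merger): wunenod → wuninod
  rule 4 (unconditioned shift): no change (wuninod)
  rule 5 (debuccalisation): no change (wuninod)
  ⇒ as a loan: wuninod
Mimekar 'wuninot' matches the inherited outcome exactly, so it is an inherited cognate, not a loan.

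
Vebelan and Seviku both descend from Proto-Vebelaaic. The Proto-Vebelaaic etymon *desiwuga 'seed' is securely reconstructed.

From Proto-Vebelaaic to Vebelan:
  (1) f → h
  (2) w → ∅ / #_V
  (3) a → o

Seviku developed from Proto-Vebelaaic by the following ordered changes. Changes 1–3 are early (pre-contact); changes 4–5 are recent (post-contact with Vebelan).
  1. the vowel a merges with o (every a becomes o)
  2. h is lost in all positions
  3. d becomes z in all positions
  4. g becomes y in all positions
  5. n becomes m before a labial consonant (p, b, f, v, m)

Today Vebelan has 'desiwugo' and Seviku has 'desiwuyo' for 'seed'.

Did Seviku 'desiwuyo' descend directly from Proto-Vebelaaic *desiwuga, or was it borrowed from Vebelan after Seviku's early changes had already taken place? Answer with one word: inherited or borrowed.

borrowed

If inherited, *desiwuga would pass through all of Seviku's changes:
Seviku: *desiwuga > desiwugo > zesiwugo > zesiwuyo  (by vowel merger, unconditioned shift, unconditioned shift)
If borrowed from Vebelan 'desiwugo' after the early changes, it would undergo only the recent ones:
  rule 4 (unconditioned shift): desiwugo → desiwuyo
  rule 5 (nasal place assimilation): no change (desiwuyo)
  ⇒ as a loan: desiwuyo
Seviku 'desiwuyo' matches the loan outcome 'desiwuyo', not the inherited 'zesiwuyo' — it skipped the early Seviku changes, so it was borrowed from Vebelan.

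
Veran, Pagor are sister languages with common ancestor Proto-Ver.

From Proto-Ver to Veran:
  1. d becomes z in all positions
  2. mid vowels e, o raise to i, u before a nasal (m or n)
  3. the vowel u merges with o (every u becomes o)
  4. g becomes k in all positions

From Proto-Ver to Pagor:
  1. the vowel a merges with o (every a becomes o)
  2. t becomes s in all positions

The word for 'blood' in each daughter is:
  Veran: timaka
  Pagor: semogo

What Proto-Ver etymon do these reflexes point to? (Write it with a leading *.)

Position 1: Veran has t, Pagor has s. Veran preserves t here (none of its changes turn any other segment into t), so the proto-segment is *t.
Position 4: Veran has a, Pagor has o. Veran preserves a here (none of its changes turn any other segment into a), so the proto-segment is *a.
Position 6: Veran has a, Pagor has o. Veran preserves a here (none of its changes turn any other segment into a), so the proto-segment is *a.
Continuing position by position gives *temaga; check it forward:
Veran: *temaga > timaga > timaka  (by pre-nasal raising, unconditioned shift)
Pagor: *temaga > temogo > semogo  (by vowel merger, unconditioned shift)
No other proto-form is consistent with every reflex, so the reconstruction is *temaga.

*temaga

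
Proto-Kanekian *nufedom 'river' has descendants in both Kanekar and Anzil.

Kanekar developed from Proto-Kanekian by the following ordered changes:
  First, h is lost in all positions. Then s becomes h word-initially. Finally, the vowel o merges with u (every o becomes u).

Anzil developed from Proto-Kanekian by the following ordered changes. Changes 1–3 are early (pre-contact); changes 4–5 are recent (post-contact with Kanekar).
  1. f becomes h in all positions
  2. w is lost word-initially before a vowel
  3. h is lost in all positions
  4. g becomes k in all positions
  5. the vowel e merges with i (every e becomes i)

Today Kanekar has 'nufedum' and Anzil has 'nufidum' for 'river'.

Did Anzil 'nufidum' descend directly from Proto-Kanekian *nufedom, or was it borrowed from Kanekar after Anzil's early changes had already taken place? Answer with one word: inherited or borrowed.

borrowed

If inherited, *nufedom would pass through all of Anzil's changes:
Anzil: *nufedom > nuhedom > nuedom > nuidom  (by unconditioned shift, h-loss, vowel merger)
If borrowed from Kanekar 'nufedum' after the early changes, it would undergo only the recent ones:
  rule 4 (unconditioned shift): no change (nufedum)
  rule 5 (vowel merger): nufedum → nufidum
  ⇒ as a loan: nufidum
Anzil 'nufidum' matches the loan outcome 'nufidum', not the inherited 'nuidom' — it skipped the early Anzil changes, so it was borrowed from Kanekar.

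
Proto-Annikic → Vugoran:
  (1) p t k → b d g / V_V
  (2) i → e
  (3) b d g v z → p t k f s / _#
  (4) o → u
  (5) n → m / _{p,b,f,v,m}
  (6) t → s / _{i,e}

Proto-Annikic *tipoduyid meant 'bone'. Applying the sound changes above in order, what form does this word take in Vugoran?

Vugoran: *tipoduyid
  tipoduyid → tiboduyid   [intervocalic voicing]
  tiboduyid → teboduyed   [vowel merger]
  teboduyed → teboduyet   [final devoicing]
  teboduyet → tebuduyet   [vowel merger]
  tebuduyet (rule 5 does not apply)
  tebuduyet → sebuduyet   [palatalisation]
  giving Vugoran sebuduyet.

sebuduyet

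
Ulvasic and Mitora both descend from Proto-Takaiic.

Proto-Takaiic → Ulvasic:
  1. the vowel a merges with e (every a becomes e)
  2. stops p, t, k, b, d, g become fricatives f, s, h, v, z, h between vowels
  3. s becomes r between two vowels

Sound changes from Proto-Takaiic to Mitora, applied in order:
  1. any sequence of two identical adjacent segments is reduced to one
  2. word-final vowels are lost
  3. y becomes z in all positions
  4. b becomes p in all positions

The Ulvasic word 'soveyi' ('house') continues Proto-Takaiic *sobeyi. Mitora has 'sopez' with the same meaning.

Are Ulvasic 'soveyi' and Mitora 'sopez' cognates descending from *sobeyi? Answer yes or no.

yes

Derive the expected Mitora reflex of *sobeyi:
Mitora: *sobeyi > sobey > sobez > sopez  (by apocope, unconditioned shift, unconditioned shift)
Mitora 'sopez' matches the regular reflex exactly, so the pair is cognate.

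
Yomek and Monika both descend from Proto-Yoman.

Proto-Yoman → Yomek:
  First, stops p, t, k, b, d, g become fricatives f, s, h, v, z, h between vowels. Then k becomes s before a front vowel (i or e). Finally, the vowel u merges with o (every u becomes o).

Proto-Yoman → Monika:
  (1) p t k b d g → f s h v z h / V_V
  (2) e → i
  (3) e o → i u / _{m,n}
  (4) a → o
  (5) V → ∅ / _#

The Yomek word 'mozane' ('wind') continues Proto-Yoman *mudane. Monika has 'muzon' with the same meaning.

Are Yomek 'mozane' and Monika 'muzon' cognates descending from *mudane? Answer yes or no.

Derive the expected Monika reflex of *mudane:
Monika: *mudane
  mudane → muzane   [intervocalic lenition]
  muzane → muzani   [vowel merger]
  muzani (rule 3 does not apply)
  muzani → muzoni   [vowel merger]
  muzoni → muzon   [apocope]
  giving Monika muzon.
Monika 'muzon' matches the regular reflex exactly, so the pair is cognate.

yes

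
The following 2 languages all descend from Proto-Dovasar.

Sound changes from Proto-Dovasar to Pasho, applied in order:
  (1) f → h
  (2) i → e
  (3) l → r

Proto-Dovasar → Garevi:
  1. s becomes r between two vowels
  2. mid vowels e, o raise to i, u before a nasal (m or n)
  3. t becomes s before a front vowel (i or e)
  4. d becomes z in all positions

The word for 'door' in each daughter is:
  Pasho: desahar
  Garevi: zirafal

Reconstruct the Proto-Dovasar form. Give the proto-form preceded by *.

*disafal

Position 5: Pasho has h, Garevi has f. Garevi preserves f here (none of its changes turn any other segment into f), so the proto-segment is *f.
Position 1: Pasho has d, Garevi has z. Pasho preserves d here (none of its changes turn any other segment into d), so the proto-segment is *d.
Continuing position by position gives *disafal; check it forward:
Pasho: start from *disafal.
  rule 1 (unconditioned shift): disafal → disahal
  rule 2 (vowel merger): disahal → desahal
  rule 3 (unconditioned shift): desahal → desahar
  ⇒ Pasho desahar
Garevi: start from *disafal.
  rule 1 (rhotacism): disafal → dirafal
  rule 2: no change — dirafal
  rule 3: no change — dirafal
  rule 4 (unconditioned shift): dirafal → zirafal
  ⇒ Garevi zirafal
*disafal is the unique common source.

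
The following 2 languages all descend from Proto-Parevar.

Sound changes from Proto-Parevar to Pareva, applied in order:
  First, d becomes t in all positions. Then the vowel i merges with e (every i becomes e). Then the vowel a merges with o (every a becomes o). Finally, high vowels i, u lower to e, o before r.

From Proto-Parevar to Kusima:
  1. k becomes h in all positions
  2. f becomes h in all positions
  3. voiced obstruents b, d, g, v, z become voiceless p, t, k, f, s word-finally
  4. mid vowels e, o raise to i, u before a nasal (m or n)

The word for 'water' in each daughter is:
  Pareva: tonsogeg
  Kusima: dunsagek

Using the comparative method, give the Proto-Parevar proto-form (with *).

Position 2: Pareva has o, Kusima has u. Taking the neighbouring segments as reconstructed: Pareva o could go back to *a or *o; Kusima u could go back to *o or *u — the one source consistent with every daughter is *o.
Position 1: Pareva has t, Kusima has d. Kusima preserves d here (none of its changes turn any other segment into d), so the proto-segment is *d.
This points to *donsageg. Verify forward in each daughter:
Pareva: *donsageg > tonsageg > tonsogeg  (by unconditioned shift, vowel merger)
Kusima: *donsageg
  donsageg (rule 1 does not apply)
  donsageg (rule 2 does not apply)
  donsageg → donsagek   [final devoicing]
  donsagek → dunsagek   [pre-nasal raising]
  giving Kusima dunsagek.
*donsageg is the unique common source.

*donsageg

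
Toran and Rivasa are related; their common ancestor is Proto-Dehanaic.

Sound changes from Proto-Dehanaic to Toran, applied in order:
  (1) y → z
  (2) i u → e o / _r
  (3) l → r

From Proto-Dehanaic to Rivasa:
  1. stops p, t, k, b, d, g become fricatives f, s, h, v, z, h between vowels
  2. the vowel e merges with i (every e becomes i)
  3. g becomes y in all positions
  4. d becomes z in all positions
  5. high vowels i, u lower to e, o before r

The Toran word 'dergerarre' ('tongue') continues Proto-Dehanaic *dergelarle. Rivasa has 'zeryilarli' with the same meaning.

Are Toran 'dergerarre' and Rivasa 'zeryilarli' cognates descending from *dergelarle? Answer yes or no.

Derive the expected Rivasa reflex of *dergelarle:
Rivasa: start from *dergelarle.
  rule 1: no change — dergelarle
  rule 2 (vowel merger): dergelarle → dirgilarli
  rule 3 (unconditioned shift): dirgilarli → diryilarli
  rule 4 (unconditioned shift): diryilarli → ziryilarli
  rule 5 (pre-rhotic lowering): ziryilarli → zeryilarli
  ⇒ Rivasa zeryilarli
Rivasa 'zeryilarli' matches the regular reflex exactly, so the pair is cognate.

yes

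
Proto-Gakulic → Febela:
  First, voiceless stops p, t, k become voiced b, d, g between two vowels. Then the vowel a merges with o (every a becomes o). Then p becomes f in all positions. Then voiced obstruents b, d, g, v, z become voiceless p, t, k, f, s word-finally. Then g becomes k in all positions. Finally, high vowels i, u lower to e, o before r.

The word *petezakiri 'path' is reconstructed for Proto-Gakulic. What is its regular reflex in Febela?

Febela: *petezakiri
  petezakiri → pedezagiri   [intervocalic voicing]
  pedezagiri → pedezogiri   [vowel merger]
  pedezogiri → fedezogiri   [unconditioned shift]
  fedezogiri (rule 4 does not apply)
  fedezogiri → fedezokiri   [unconditioned shift]
  fedezokiri → fedezokeri   [pre-rhotic lowering]
  giving Febela fedezokeri.

fedezokeri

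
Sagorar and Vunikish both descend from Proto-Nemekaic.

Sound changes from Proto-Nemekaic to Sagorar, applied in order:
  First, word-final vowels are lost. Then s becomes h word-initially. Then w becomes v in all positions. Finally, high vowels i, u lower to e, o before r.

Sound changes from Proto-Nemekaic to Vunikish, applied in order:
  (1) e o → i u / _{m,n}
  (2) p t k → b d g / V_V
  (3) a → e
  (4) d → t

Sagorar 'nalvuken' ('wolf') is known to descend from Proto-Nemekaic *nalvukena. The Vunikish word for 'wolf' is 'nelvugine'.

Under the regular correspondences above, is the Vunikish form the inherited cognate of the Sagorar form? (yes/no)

Derive the expected Vunikish reflex of *nalvukena:
Vunikish: start from *nalvukena.
  rule 1 (pre-nasal raising): nalvukena → nalvukina
  rule 2 (intervocalic voicing): nalvukina → nalvugina
  rule 3 (vowel merger): nalvugina → nelvugine
  rule 4: no change — nelvugine
  ⇒ Vunikish nelvugine
Vunikish 'nelvugine' matches the regular reflex exactly, so the pair is cognate.

yes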